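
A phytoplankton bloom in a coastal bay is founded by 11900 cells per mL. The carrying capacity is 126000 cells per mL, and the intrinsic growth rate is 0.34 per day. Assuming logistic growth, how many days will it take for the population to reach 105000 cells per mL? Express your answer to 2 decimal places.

A = (K − N₀)/N₀ = (126000 − 11900)/11900 = 9.5882.
Solve 126000/(1 + 9.5882·e^(−0.34t)) = 105000: 1 + 9.5882·e^(−0.34t) = 1.2, so e^(−0.34t) = 0.0208589.
−0.34·t = ln(0.0208589) = -3.87, so t = 3.87/0.34 = 11.382.

11.38 days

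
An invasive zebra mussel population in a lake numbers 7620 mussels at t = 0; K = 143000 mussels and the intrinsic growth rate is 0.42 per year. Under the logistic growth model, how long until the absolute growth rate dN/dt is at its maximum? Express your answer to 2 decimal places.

Logistic growth is fastest at N = K/2 = 71500.
A = (K − N₀)/N₀ = 17.766. Set K/(1 + A·e^(−rt)) = K/2 → A·e^(−rt) = 1.
e^(−0.42t) = 1/17.766 = 0.056286, so t = ln(17.766)/0.42 = 2.8773/0.42 = 6.8507.

6.85 years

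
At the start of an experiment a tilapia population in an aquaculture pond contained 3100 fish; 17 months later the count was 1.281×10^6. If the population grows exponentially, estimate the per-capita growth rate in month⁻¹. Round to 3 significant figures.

0.354 per month

From N(t) = N₀·e^(rt): e^(r·17) = 1.281×10^6/3100 = 413.23.
r·17 = ln(413.23) = 6.024, so r = 6.024/17 = 0.35435.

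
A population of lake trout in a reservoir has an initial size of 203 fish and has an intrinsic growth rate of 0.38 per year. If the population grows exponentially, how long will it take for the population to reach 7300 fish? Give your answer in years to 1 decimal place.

9.4 years

Set N₀·e^(rt) = 7300: e^(0.38·t) = 7300/203 = 35.961.
0.38·t = ln(35.961) = 3.5824, so t = 3.5824/0.38 = 9.4274.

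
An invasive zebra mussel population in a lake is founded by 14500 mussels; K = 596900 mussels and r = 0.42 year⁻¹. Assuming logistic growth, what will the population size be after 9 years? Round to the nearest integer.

311423 mussels

A = (K − N₀)/N₀ = (596900 − 14500)/14500 = 40.166.
N(t) = K/(1 + A·e^(−rt)) = 596900/(1 + 40.166×e^(−0.42×9)).
e^(−3.78) = 0.022823; denominator = 1 + 40.166×0.022823 = 1.9167.
N = 596900/1.9167 = 311423.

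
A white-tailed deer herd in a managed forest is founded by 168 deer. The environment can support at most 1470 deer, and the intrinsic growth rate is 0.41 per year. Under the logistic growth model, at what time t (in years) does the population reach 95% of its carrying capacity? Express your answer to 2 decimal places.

12.18 years

A = (K − N₀)/N₀ = (1470 − 168)/168 = 7.75.
Solve 1470/(1 + 7.75·e^(−0.41t)) = 1396.5: 1 + 7.75·e^(−0.41t) = 1.0526, so e^(−0.41t) = 0.00679117.
−0.41·t = ln(0.00679117) = -4.9921, so t = 4.9921/0.41 = 12.176.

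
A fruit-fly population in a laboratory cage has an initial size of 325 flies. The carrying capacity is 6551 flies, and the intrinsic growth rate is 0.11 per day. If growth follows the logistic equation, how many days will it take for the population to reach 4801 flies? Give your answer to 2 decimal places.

36.02 days

A = (K − N₀)/N₀ = (6551 − 325)/325 = 19.157.
Solve 6551/(1 + 19.157·e^(−0.11t)) = 4801: 1 + 19.157·e^(−0.11t) = 1.3645, so e^(−0.11t) = 0.0190274.
−0.11·t = ln(0.0190274) = -3.9619, so t = 3.9619/0.11 = 36.017.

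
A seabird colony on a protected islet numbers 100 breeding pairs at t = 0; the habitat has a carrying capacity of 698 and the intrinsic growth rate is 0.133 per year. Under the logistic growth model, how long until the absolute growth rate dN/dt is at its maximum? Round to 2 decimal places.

Logistic growth is fastest at N = K/2 = 349.
A = (K − N₀)/N₀ = 5.98. Set K/(1 + A·e^(−rt)) = K/2 → A·e^(−rt) = 1.
e^(−0.133t) = 1/5.98 = 0.167224, so t = ln(5.98)/0.133 = 1.7884/0.133 = 13.447.

13.45 years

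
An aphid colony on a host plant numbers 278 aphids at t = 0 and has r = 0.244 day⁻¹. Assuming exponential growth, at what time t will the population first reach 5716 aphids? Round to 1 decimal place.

12.4 days

Set N₀·e^(rt) = 5716: e^(0.244·t) = 5716/278 = 20.561.
0.244·t = ln(20.561) = 3.0234, so t = 3.0234/0.244 = 12.391.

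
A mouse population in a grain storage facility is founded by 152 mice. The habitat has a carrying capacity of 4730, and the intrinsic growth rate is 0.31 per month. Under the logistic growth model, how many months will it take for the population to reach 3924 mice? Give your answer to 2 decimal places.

A = (K − N₀)/N₀ = (4730 − 152)/152 = 30.118.
Solve 4730/(1 + 30.118·e^(−0.31t)) = 3924: 1 + 30.118·e^(−0.31t) = 1.2054, so e^(−0.31t) = 0.00681983.
−0.31·t = ln(0.00681983) = -4.9879, so t = 4.9879/0.31 = 16.09.

16.09 months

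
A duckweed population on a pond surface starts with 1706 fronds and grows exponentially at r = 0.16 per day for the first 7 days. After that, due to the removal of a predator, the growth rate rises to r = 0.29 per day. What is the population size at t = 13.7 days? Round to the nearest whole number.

Phase 1: N(7) = 1706·e^(0.16×7) = 1706·e^1.12 = 5228.64.
Phase 2 runs for 13.7 − 7 = 6.7 days at r = 0.29.
N(13.7) = 5228.64·e^(0.29×6.7) = 5228.64·e^1.943 = 36494.1.

36494 fronds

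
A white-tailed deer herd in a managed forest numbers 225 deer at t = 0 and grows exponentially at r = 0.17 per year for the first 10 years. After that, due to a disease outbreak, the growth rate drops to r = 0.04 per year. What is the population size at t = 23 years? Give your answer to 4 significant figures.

2072 deer

Phase 1: N(10) = 225·e^(0.17×10) = 225·e^1.7 = 1231.64.
Phase 2 runs for 23 − 10 = 13 years at r = 0.04.
N(23) = 1231.64·e^(0.04×13) = 1231.64·e^0.52 = 2071.65.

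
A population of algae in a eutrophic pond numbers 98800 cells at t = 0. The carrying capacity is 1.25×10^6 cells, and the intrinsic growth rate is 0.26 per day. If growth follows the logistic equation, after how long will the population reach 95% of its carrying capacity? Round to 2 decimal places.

20.77 days

A = (K − N₀)/N₀ = (1.25×10^6 − 98800)/98800 = 11.652.
Solve 1.25×10^6/(1 + 11.652·e^(−0.26t)) = 1.1875×10^6: 1 + 11.652·e^(−0.26t) = 1.0526, so e^(−0.26t) = 0.00451703.
−0.26·t = ln(0.00451703) = -5.3999, so t = 5.3999/0.26 = 20.769.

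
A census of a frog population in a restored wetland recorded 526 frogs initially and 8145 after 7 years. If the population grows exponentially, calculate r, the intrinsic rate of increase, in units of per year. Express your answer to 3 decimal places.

0.391 per year

From N(t) = N₀·e^(rt): e^(r·7) = 8145/526 = 15.485.
r·7 = ln(15.485) = 2.7399, so r = 2.7399/7 = 0.39141.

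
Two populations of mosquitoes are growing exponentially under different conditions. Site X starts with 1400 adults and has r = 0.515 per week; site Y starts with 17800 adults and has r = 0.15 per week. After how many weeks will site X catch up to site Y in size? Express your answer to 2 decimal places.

Set 1400·e^(0.515t) = 17800·e^(0.15t).
e^((0.515 − 0.15)t) = 17800/1400 → e^(0.365·t) = 12.714.
0.365·t = ln(12.714) = 2.5427, so t = 2.5427/0.365 = 6.9664.

6.97 weeks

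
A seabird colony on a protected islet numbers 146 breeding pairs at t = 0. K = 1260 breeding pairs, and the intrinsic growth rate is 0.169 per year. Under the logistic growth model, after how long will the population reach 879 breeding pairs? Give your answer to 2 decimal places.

A = (K − N₀)/N₀ = (1260 − 146)/146 = 7.6301.
Solve 1260/(1 + 7.6301·e^(−0.169t)) = 879: 1 + 7.6301·e^(−0.169t) = 1.4334, so e^(−0.169t) = 0.0568072.
−0.169·t = ln(0.0568072) = -2.8681, so t = 2.8681/0.169 = 16.971.

16.97 years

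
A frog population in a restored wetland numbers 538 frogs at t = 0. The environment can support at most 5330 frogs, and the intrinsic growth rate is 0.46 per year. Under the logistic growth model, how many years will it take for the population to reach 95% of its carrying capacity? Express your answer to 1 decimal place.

11.2 years

A = (K − N₀)/N₀ = (5330 − 538)/538 = 8.9071.
Solve 5330/(1 + 8.9071·e^(−0.46t)) = 5063.5: 1 + 8.9071·e^(−0.46t) = 1.0526, so e^(−0.46t) = 0.00590897.
−0.46·t = ln(0.00590897) = -5.1313, so t = 5.1313/0.46 = 11.155.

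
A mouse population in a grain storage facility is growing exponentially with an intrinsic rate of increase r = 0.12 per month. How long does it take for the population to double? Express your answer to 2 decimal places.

Doubling time t_d = ln(2)/r = 0.6931/0.12 = 5.7762.

5.78 months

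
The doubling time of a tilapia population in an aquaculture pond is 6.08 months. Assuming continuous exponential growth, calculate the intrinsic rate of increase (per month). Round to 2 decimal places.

r = ln(2)/t_d = 0.6931/6.08 = 0.114.

0.11 per month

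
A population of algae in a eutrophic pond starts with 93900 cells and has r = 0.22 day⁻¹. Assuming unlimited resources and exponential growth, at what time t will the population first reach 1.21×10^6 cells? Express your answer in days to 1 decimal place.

Set N₀·e^(rt) = 1.21×10^6: e^(0.22·t) = 1.21×10^6/93900 = 12.886.
0.22·t = ln(12.886) = 2.5561, so t = 2.5561/0.22 = 11.619.

11.6 days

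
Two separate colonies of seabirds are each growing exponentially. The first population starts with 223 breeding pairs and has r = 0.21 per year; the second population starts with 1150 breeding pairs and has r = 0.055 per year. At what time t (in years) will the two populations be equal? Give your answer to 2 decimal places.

Set 223·e^(0.21t) = 1150·e^(0.055t).
e^((0.21 − 0.055)t) = 1150/223 → e^(0.155·t) = 5.157.
0.155·t = ln(5.157) = 1.6403, so t = 1.6403/0.155 = 10.583.

10.58 years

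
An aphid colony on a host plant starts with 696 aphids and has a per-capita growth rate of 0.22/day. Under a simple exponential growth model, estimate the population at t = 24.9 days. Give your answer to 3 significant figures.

167000 aphids

N(t) = N₀·e^(rt) = 696 × e^(0.22×24.9) = 696 × e^5.478.
e^5.478 ≈ 239.37, so N ≈ 696 × 239.37 = 166600.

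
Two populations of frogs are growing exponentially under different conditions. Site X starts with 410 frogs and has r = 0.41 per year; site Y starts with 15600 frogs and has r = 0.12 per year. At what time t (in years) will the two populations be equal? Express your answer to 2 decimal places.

Set 410·e^(0.41t) = 15600·e^(0.12t).
e^((0.41 − 0.12)t) = 15600/410 → e^(0.29·t) = 38.049.
0.29·t = ln(38.049) = 3.6389, so t = 3.6389/0.29 = 12.548.

12.55 years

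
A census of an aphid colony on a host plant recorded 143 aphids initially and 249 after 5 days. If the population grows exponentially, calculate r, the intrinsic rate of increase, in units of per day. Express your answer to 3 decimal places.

From N(t) = N₀·e^(rt): e^(r·5) = 249/143 = 1.7413.
r·5 = ln(1.7413) = 0.55461, so r = 0.55461/5 = 0.11092.

0.111 per day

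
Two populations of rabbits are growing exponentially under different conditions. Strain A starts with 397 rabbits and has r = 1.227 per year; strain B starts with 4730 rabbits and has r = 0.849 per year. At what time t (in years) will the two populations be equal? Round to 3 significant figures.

Set 397·e^(1.227t) = 4730·e^(0.849t).
e^((1.227 − 0.849)t) = 4730/397 → e^(0.378·t) = 11.914.
0.378·t = ln(11.914) = 2.4777, so t = 2.4777/0.378 = 6.5549.

6.55 years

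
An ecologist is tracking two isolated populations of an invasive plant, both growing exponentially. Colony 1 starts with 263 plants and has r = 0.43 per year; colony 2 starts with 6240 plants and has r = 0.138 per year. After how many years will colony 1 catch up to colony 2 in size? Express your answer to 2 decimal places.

Set 263·e^(0.43t) = 6240·e^(0.138t).
e^((0.43 − 0.138)t) = 6240/263 → e^(0.292·t) = 23.726.
0.292·t = ln(23.726) = 3.1666, so t = 3.1666/0.292 = 10.844.

10.84 years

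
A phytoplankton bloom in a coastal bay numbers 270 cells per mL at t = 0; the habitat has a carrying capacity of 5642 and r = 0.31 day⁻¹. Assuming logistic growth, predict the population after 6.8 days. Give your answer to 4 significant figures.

A = (K − N₀)/N₀ = (5642 − 270)/270 = 19.896.
N(t) = K/(1 + A·e^(−rt)) = 5642/(1 + 19.896×e^(−0.31×6.8)).
e^(−2.108) = 0.12148; denominator = 1 + 19.896×0.12148 = 3.417.
N = 5642/3.417 = 1651.15.

1651 cells per mL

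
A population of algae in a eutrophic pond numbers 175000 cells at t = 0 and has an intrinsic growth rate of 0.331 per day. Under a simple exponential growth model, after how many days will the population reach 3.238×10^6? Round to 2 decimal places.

8.82 days

Set N₀·e^(rt) = 3.238×10^6: e^(0.331·t) = 3.238×10^6/175000 = 18.503.
0.331·t = ln(18.503) = 2.9179, so t = 2.9179/0.331 = 8.8155.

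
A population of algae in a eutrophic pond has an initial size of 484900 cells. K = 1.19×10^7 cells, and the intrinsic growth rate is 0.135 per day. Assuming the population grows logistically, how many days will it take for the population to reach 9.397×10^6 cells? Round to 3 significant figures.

A = (K − N₀)/N₀ = (1.19×10^7 − 484900)/484900 = 23.541.
Solve 1.19×10^7/(1 + 23.541·e^(−0.135t)) = 9.397×10^6: 1 + 23.541·e^(−0.135t) = 1.2664, so e^(−0.135t) = 0.0113147.
−0.135·t = ln(0.0113147) = -4.4817, so t = 4.4817/0.135 = 33.197.

33.2 days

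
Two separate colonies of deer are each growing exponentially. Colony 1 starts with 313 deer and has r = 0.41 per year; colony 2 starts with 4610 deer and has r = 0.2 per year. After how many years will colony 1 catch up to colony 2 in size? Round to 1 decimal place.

12.8 years

Set 313·e^(0.41t) = 4610·e^(0.2t).
e^((0.41 − 0.2)t) = 4610/313 → e^(0.21·t) = 14.728.
0.21·t = ln(14.728) = 2.6898, so t = 2.6898/0.21 = 12.808.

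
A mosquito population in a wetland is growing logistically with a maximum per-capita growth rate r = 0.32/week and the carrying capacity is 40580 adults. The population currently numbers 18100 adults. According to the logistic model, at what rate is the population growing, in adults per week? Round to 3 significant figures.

dN/dt = rN(1 − N/K) = 0.32 × 18100 × (1 − 18100/40580).
1 − 18100/40580 = 0.55397; dN/dt = 0.32 × 18100 × 0.55397 = 3208.6.

3210 adults per week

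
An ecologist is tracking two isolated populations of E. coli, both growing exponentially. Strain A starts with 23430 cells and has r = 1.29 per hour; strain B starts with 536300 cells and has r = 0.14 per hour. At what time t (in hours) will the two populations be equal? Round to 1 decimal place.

2.7 hours

Set 23430·e^(1.29t) = 536300·e^(0.14t).
e^((1.29 − 0.14)t) = 536300/23430 → e^(1.15·t) = 22.889.
1.15·t = ln(22.889) = 3.1307, so t = 3.1307/1.15 = 2.7223.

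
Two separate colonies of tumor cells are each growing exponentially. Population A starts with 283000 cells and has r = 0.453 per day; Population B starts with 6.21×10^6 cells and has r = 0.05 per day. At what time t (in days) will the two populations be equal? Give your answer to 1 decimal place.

7.7 days

Set 283000·e^(0.453t) = 6.21×10^6·e^(0.05t).
e^((0.453 − 0.05)t) = 6.21×10^6/283000 → e^(0.403·t) = 21.943.
0.403·t = ln(21.943) = 3.0885, so t = 3.0885/0.403 = 7.6637.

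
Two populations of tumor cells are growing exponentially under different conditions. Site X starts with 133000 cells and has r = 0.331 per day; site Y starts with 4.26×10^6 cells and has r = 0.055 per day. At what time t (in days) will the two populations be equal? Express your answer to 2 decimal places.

Set 133000·e^(0.331t) = 4.26×10^6·e^(0.055t).
e^((0.331 − 0.055)t) = 4.26×10^6/133000 → e^(0.276·t) = 32.03.
0.276·t = ln(32.03) = 3.4667, so t = 3.4667/0.276 = 12.56.

12.56 days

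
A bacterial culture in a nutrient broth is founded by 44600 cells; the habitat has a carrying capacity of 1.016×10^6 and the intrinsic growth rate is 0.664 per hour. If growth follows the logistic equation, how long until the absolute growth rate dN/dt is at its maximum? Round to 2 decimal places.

Logistic growth is fastest at N = K/2 = 508000.
A = (K − N₀)/N₀ = 21.78. Set K/(1 + A·e^(−rt)) = K/2 → A·e^(−rt) = 1.
e^(−0.664t) = 1/21.78 = 0.0459131, so t = ln(21.78)/0.664 = 3.081/0.664 = 4.6401.

4.64 hours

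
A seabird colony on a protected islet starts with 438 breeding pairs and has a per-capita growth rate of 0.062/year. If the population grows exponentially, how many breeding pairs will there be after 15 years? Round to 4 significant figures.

N(t) = N₀·e^(rt) = 438 × e^(0.062×15) = 438 × e^0.93.
e^0.93 ≈ 2.5345, so N ≈ 438 × 2.5345 = 1110.12.

1110 breeding pairs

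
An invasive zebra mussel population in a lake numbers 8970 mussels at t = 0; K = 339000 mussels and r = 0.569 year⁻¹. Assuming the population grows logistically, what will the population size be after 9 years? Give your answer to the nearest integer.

A = (K − N₀)/N₀ = (339000 − 8970)/8970 = 36.793.
N(t) = K/(1 + A·e^(−rt)) = 339000/(1 + 36.793×e^(−0.569×9)).
e^(−5.121) = 0.00597; denominator = 1 + 36.793×0.00597 = 1.2197.
N = 339000/1.2197 = 277948.

277948 mussels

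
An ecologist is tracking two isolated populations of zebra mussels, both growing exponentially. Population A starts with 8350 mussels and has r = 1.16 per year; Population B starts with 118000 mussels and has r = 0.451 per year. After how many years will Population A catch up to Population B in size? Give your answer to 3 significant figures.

3.74 years

Set 8350·e^(1.16t) = 118000·e^(0.451t).
e^((1.16 − 0.451)t) = 118000/8350 → e^(0.709·t) = 14.132.
0.709·t = ln(14.132) = 2.6484, so t = 2.6484/0.709 = 3.7354.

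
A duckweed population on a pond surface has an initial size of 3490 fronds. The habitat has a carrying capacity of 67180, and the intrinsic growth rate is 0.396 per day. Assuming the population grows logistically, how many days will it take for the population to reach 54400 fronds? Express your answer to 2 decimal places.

A = (K − N₀)/N₀ = (67180 − 3490)/3490 = 18.249.
Solve 67180/(1 + 18.249·e^(−0.396t)) = 54400: 1 + 18.249·e^(−0.396t) = 1.2349, so e^(−0.396t) = 0.0128732.
−0.396·t = ln(0.0128732) = -4.3526, so t = 4.3526/0.396 = 10.991.

10.99 days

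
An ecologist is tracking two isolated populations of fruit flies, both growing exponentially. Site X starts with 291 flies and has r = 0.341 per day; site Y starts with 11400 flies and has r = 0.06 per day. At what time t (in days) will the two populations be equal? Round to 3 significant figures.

Set 291·e^(0.341t) = 11400·e^(0.06t).
e^((0.341 − 0.06)t) = 11400/291 → e^(0.281·t) = 39.175.
0.281·t = ln(39.175) = 3.668, so t = 3.668/0.281 = 13.054.

13.1 days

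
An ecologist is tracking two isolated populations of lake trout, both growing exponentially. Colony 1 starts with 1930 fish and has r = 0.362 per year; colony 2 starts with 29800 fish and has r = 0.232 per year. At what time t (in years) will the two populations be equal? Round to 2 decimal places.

21.05 years

Set 1930·e^(0.362t) = 29800·e^(0.232t).
e^((0.362 − 0.232)t) = 29800/1930 → e^(0.13·t) = 15.44.
0.13·t = ln(15.44) = 2.737, so t = 2.737/0.13 = 21.054.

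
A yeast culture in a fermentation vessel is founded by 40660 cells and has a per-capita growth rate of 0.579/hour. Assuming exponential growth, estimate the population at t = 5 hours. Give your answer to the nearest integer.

N(t) = N₀·e^(rt) = 40660 × e^(0.579×5) = 40660 × e^2.895.
e^2.895 ≈ 18.084, so N ≈ 40660 × 18.084 = 735275.

735275 cells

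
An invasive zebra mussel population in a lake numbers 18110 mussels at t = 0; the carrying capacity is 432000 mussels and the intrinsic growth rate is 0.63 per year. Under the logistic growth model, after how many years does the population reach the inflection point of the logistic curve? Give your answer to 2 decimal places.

4.97 years

Logistic growth is fastest at N = K/2 = 216000.
A = (K − N₀)/N₀ = 22.854. Set K/(1 + A·e^(−rt)) = K/2 → A·e^(−rt) = 1.
e^(−0.63t) = 1/22.854 = 0.0437556, so t = ln(22.854)/0.63 = 3.1291/0.63 = 4.9669.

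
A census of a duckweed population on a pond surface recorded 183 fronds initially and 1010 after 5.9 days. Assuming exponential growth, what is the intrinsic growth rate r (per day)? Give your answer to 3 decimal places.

From N(t) = N₀·e^(rt): e^(r·5.9) = 1010/183 = 5.5191.
r·5.9 = ln(5.5191) = 1.7082, so r = 1.7082/5.9 = 0.28953.

0.290 per day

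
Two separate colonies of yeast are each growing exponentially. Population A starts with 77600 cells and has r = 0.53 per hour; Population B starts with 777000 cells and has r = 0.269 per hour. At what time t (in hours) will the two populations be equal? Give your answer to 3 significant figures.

Set 77600·e^(0.53t) = 777000·e^(0.269t).
e^((0.53 − 0.269)t) = 777000/77600 → e^(0.261·t) = 10.013.
0.261·t = ln(10.013) = 2.3039, so t = 2.3039/0.261 = 8.8271.

8.83 hours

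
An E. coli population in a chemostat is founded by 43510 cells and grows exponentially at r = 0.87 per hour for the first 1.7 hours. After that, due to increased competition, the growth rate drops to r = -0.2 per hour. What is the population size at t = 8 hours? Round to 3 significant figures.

Phase 1: N(1.7) = 43510·e^(0.87×1.7) = 43510·e^1.479 = 190946.
Phase 2 runs for 8 − 1.7 = 6.3 hours at r = -0.2.
N(8) = 190946·e^(-0.2×6.3) = 190946·e^-1.26 = 54162.6.

54200 cells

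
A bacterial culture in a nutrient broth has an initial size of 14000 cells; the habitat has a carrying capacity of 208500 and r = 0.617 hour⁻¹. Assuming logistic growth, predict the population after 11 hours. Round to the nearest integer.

A = (K − N₀)/N₀ = (208500 − 14000)/14000 = 13.893.
N(t) = K/(1 + A·e^(−rt)) = 208500/(1 + 13.893×e^(−0.617×11)).
e^(−6.787) = 0.0011283; denominator = 1 + 13.893×0.0011283 = 1.0157.
N = 208500/1.0157 = 205282.

205282 cells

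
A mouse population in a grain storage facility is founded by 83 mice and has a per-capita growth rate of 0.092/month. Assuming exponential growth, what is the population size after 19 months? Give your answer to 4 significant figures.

476.7 mice

N(t) = N₀·e^(rt) = 83 × e^(0.092×19) = 83 × e^1.748.
e^1.748 ≈ 5.7431, so N ≈ 83 × 5.7431 = 476.678.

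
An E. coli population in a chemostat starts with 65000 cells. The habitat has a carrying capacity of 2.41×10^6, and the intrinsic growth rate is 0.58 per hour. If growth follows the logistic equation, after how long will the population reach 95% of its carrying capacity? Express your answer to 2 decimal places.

11.26 hours

A = (K − N₀)/N₀ = (2.41×10^6 − 65000)/65000 = 36.077.
Solve 2.41×10^6/(1 + 36.077·e^(−0.58t)) = 2.2895×10^6: 1 + 36.077·e^(−0.58t) = 1.0526, so e^(−0.58t) = 0.00145887.
−0.58·t = ln(0.00145887) = -6.5301, so t = 6.5301/0.58 = 11.259.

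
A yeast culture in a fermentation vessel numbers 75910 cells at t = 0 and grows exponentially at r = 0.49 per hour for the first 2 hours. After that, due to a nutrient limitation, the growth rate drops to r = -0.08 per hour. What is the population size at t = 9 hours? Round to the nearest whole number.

Phase 1: N(2) = 75910·e^(0.49×2) = 75910·e^0.98 = 202259.
Phase 2 runs for 9 − 2 = 7 hours at r = -0.08.
N(9) = 202259·e^(-0.08×7) = 202259·e^-0.56 = 115532.

115532 cells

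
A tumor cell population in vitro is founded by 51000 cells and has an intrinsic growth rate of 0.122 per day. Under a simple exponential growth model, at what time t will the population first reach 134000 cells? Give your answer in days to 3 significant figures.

7.92 days

Set N₀·e^(rt) = 134000: e^(0.122·t) = 134000/51000 = 2.6275.
0.122·t = ln(2.6275) = 0.96601, so t = 0.96601/0.122 = 7.9181.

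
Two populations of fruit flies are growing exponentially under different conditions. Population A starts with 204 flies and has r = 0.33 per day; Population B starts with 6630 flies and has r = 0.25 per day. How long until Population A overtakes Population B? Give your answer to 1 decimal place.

43.5 days

Set 204·e^(0.33t) = 6630·e^(0.25t).
e^((0.33 − 0.25)t) = 6630/204 → e^(0.08·t) = 32.5.
0.08·t = ln(32.5) = 3.4812, so t = 3.4812/0.08 = 43.516.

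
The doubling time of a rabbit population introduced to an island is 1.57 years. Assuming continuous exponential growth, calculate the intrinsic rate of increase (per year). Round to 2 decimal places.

r = ln(2)/t_d = 0.6931/1.57 = 0.4415.

0.44 per year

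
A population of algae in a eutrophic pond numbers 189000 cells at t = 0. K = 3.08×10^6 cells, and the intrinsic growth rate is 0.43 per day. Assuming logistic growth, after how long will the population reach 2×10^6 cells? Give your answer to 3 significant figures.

A = (K − N₀)/N₀ = (3.08×10^6 − 189000)/189000 = 15.296.
Solve 3.08×10^6/(1 + 15.296·e^(−0.43t)) = 2×10^6: 1 + 15.296·e^(−0.43t) = 1.54, so e^(−0.43t) = 0.0353027.
−0.43·t = ln(0.0353027) = -3.3438, so t = 3.3438/0.43 = 7.7763.

7.78 days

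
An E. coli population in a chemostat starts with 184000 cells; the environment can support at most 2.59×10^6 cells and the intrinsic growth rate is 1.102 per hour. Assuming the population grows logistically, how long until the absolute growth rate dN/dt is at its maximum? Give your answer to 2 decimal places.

Logistic growth is fastest at N = K/2 = 1.295×10^6.
A = (K − N₀)/N₀ = 13.076. Set K/(1 + A·e^(−rt)) = K/2 → A·e^(−rt) = 1.
e^(−1.102t) = 1/13.076 = 0.0764755, so t = ln(13.076)/1.102 = 2.5708/1.102 = 2.3328.

2.33 hours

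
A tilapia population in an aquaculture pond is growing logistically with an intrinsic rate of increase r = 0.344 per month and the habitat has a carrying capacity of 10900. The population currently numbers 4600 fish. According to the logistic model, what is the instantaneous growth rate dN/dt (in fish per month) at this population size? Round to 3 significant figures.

915 fish per month

dN/dt = rN(1 − N/K) = 0.344 × 4600 × (1 − 4600/10900).
1 − 4600/10900 = 0.57798; dN/dt = 0.344 × 4600 × 0.57798 = 914.6.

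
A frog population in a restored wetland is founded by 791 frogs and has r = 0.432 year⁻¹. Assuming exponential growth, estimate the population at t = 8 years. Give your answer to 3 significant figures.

25100 frogs

N(t) = N₀·e^(rt) = 791 × e^(0.432×8) = 791 × e^3.456.
e^3.456 ≈ 31.69, so N ≈ 791 × 31.69 = 25066.8.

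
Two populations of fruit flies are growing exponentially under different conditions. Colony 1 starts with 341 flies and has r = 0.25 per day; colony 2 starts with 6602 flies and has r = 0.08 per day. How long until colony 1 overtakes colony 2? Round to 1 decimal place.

Set 341·e^(0.25t) = 6602·e^(0.08t).
e^((0.25 − 0.08)t) = 6602/341 → e^(0.17·t) = 19.361.
0.17·t = ln(19.361) = 2.9632, so t = 2.9632/0.17 = 17.431.

17.4 days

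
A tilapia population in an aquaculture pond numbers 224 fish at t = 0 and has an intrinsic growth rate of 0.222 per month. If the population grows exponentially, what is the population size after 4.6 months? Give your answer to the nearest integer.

622 fish

N(t) = N₀·e^(rt) = 224 × e^(0.222×4.6) = 224 × e^1.021.
e^1.021 ≈ 2.7765, so N ≈ 224 × 2.7765 = 621.942.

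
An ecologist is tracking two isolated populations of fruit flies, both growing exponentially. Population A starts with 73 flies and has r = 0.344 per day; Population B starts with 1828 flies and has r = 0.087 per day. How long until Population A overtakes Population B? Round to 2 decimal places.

12.53 days

Set 73·e^(0.344t) = 1828·e^(0.087t).
e^((0.344 − 0.087)t) = 1828/73 → e^(0.257·t) = 25.041.
0.257·t = ln(25.041) = 3.2205, so t = 3.2205/0.257 = 12.531.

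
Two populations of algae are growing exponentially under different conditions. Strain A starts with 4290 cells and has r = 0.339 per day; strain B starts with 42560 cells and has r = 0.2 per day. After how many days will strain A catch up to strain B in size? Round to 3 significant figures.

16.5 days

Set 4290·e^(0.339t) = 42560·e^(0.2t).
e^((0.339 − 0.2)t) = 42560/4290 → e^(0.139·t) = 9.9207.
0.139·t = ln(9.9207) = 2.2946, so t = 2.2946/0.139 = 16.508.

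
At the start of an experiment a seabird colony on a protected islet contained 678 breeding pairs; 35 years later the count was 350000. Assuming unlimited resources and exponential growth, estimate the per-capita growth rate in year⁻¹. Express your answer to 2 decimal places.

From N(t) = N₀·e^(rt): e^(r·35) = 350000/678 = 516.22.
r·35 = ln(516.22) = 6.2465, so r = 6.2465/35 = 0.17847.

0.18 per year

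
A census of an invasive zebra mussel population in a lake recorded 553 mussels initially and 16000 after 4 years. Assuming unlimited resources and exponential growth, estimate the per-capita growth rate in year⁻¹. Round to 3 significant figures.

From N(t) = N₀·e^(rt): e^(r·4) = 16000/553 = 28.933.
r·4 = ln(28.933) = 3.365, so r = 3.365/4 = 0.84125.

0.841 per year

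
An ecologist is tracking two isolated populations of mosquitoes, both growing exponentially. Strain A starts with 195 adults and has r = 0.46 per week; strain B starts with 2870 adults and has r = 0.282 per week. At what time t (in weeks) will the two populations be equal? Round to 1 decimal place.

Set 195·e^(0.46t) = 2870·e^(0.282t).
e^((0.46 − 0.282)t) = 2870/195 → e^(0.178·t) = 14.718.
0.178·t = ln(14.718) = 2.6891, so t = 2.6891/0.178 = 15.107.

15.1 weeks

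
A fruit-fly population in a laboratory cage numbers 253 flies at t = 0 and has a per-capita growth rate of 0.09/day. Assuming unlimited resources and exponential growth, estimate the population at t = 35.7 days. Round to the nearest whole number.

6288 flies

N(t) = N₀·e^(rt) = 253 × e^(0.09×35.7) = 253 × e^3.213.
e^3.213 ≈ 24.854, so N ≈ 253 × 24.854 = 6287.94.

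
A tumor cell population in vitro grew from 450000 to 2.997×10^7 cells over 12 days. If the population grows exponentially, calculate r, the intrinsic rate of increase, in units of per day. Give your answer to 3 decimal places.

0.350 per day

From N(t) = N₀·e^(rt): e^(r·12) = 2.997×10^7/450000 = 66.6.
r·12 = ln(66.6) = 4.1987, so r = 4.1987/12 = 0.34989.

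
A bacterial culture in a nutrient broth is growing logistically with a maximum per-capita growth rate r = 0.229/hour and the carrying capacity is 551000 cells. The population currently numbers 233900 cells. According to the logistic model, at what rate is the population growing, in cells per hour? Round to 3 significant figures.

dN/dt = rN(1 − N/K) = 0.229 × 233900 × (1 − 233900/551000).
1 − 233900/551000 = 0.5755; dN/dt = 0.229 × 233900 × 0.5755 = 30826.

30800 cells per hour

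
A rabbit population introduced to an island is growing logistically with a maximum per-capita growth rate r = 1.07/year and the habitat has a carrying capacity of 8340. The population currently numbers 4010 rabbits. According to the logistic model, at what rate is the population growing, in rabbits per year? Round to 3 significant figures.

dN/dt = rN(1 − N/K) = 1.07 × 4010 × (1 − 4010/8340).
1 − 4010/8340 = 0.51918; dN/dt = 1.07 × 4010 × 0.51918 = 2227.7.

2230 rabbits per year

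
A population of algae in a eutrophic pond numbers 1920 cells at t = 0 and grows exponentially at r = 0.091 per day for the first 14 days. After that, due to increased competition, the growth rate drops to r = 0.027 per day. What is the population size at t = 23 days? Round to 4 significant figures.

8752 cells

Phase 1: N(14) = 1920·e^(0.091×14) = 1920·e^1.274 = 6864.24.
Phase 2 runs for 23 − 14 = 9 days at r = 0.027.
N(23) = 6864.24·e^(0.027×9) = 6864.24·e^0.243 = 8752.38.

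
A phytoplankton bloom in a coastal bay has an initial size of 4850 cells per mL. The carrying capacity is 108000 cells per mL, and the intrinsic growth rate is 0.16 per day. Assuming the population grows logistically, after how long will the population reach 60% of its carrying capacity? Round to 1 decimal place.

21.6 days

A = (K − N₀)/N₀ = (108000 − 4850)/4850 = 21.268.
Solve 108000/(1 + 21.268·e^(−0.16t)) = 64800: 1 + 21.268·e^(−0.16t) = 1.6667, so e^(−0.16t) = 0.0313459.
−0.16·t = ln(0.0313459) = -3.4627, so t = 3.4627/0.16 = 21.642.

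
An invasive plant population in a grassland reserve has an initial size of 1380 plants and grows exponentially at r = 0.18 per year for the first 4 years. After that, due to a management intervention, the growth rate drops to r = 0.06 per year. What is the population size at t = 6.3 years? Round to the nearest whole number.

3255 plants

Phase 1: N(4) = 1380·e^(0.18×4) = 1380·e^0.72 = 2835.12.
Phase 2 runs for 6.3 − 4 = 2.3 years at r = 0.06.
N(6.3) = 2835.12·e^(0.06×2.3) = 2835.12·e^0.138 = 3254.65.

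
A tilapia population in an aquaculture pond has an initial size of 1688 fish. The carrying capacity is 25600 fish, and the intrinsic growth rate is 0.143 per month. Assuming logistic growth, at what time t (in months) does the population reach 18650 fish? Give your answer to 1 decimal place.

A = (K − N₀)/N₀ = (25600 − 1688)/1688 = 14.166.
Solve 25600/(1 + 14.166·e^(−0.143t)) = 18650: 1 + 14.166·e^(−0.143t) = 1.3727, so e^(−0.143t) = 0.0263065.
−0.143·t = ln(0.0263065) = -3.6379, so t = 3.6379/0.143 = 25.44.

25.4 months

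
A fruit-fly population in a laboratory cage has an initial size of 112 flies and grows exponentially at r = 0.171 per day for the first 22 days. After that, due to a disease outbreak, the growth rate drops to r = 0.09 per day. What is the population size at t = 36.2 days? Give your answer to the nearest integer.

Phase 1: N(22) = 112·e^(0.171×22) = 112·e^3.762 = 4819.85.
Phase 2 runs for 36.2 − 22 = 14.2 days at r = 0.09.
N(36.2) = 4819.85·e^(0.09×14.2) = 4819.85·e^1.278 = 17300.6.

17301 flies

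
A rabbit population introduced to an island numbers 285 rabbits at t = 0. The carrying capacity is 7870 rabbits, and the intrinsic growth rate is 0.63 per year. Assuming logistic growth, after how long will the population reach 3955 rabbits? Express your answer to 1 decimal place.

A = (K − N₀)/N₀ = (7870 − 285)/285 = 26.614.
Solve 7870/(1 + 26.614·e^(−0.63t)) = 3955: 1 + 26.614·e^(−0.63t) = 1.9899, so e^(−0.63t) = 0.0371941.
−0.63·t = ln(0.0371941) = -3.2916, so t = 3.2916/0.63 = 5.2248.

5.2 years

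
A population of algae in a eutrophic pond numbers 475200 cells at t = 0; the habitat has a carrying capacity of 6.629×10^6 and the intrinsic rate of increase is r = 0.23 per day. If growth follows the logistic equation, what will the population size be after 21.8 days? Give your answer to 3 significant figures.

A = (K − N₀)/N₀ = (6.629×10^6 − 475200)/475200 = 12.95.
N(t) = K/(1 + A·e^(−rt)) = 6.629×10^6/(1 + 12.95×e^(−0.23×21.8)).
e^(−5.014) = 0.0066443; denominator = 1 + 12.95×0.0066443 = 1.086.
N = 6.629×10^6/1.086 = 6.103811×10^6.

6100000 cells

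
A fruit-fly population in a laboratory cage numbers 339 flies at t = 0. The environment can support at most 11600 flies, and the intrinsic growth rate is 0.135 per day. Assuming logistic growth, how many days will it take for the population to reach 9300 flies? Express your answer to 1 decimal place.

A = (K − N₀)/N₀ = (11600 − 339)/339 = 33.218.
Solve 11600/(1 + 33.218·e^(−0.135t)) = 9300: 1 + 33.218·e^(−0.135t) = 1.2473, so e^(−0.135t) = 0.00744505.
−0.135·t = ln(0.00744505) = -4.9002, so t = 4.9002/0.135 = 36.298.

36.3 days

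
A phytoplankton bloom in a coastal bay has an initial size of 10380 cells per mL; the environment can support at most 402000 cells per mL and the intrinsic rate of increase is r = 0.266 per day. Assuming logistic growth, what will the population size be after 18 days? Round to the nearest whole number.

A = (K − N₀)/N₀ = (402000 − 10380)/10380 = 37.728.
N(t) = K/(1 + A·e^(−rt)) = 402000/(1 + 37.728×e^(−0.266×18)).
e^(−4.788) = 0.0083291; denominator = 1 + 37.728×0.0083291 = 1.3142.
N = 402000/1.3142 = 305880.

305880 cells per mL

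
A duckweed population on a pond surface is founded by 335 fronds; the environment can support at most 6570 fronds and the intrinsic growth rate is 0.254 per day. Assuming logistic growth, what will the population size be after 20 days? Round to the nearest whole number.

5888 fronds

A = (K − N₀)/N₀ = (6570 − 335)/335 = 18.612.
N(t) = K/(1 + A·e^(−rt)) = 6570/(1 + 18.612×e^(−0.254×20)).
e^(−5.08) = 0.0062199; denominator = 1 + 18.612×0.0062199 = 1.1158.
N = 6570/1.1158 = 5888.34.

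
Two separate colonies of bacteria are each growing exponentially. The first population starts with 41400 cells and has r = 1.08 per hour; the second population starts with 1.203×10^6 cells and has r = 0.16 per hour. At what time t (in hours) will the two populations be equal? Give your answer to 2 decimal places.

Set 41400·e^(1.08t) = 1.203×10^6·e^(0.16t).
e^((1.08 − 0.16)t) = 1.203×10^6/41400 → e^(0.92·t) = 29.058.
0.92·t = ln(29.058) = 3.3693, so t = 3.3693/0.92 = 3.6623.

3.66 hours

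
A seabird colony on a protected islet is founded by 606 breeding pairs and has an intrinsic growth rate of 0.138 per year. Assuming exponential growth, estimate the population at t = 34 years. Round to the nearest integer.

66097 breeding pairs

N(t) = N₀·e^(rt) = 606 × e^(0.138×34) = 606 × e^4.692.
e^4.692 ≈ 109.07, so N ≈ 606 × 109.07 = 66097.1.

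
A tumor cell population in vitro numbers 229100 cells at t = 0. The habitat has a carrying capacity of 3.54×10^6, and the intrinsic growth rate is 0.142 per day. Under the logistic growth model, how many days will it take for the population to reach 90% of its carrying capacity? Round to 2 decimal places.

34.28 days

A = (K − N₀)/N₀ = (3.54×10^6 − 229100)/229100 = 14.452.
Solve 3.54×10^6/(1 + 14.452·e^(−0.142t)) = 3.186×10^6: 1 + 14.452·e^(−0.142t) = 1.1111, so e^(−0.142t) = 0.00768841.
−0.142·t = ln(0.00768841) = -4.868, so t = 4.868/0.142 = 34.282.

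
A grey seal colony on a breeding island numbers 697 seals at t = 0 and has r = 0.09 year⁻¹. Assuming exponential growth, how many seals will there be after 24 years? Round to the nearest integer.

N(t) = N₀·e^(rt) = 697 × e^(0.09×24) = 697 × e^2.16.
e^2.16 ≈ 8.6711, so N ≈ 697 × 8.6711 = 6043.78.

6044 seals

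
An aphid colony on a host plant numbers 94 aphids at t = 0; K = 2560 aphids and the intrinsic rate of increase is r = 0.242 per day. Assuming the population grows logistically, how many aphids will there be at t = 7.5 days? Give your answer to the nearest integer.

A = (K − N₀)/N₀ = (2560 − 94)/94 = 26.234.
N(t) = K/(1 + A·e^(−rt)) = 2560/(1 + 26.234×e^(−0.242×7.5)).
e^(−1.815) = 0.16284; denominator = 1 + 26.234×0.16284 = 5.2719.
N = 2560/5.2719 = 485.594.

486 aphids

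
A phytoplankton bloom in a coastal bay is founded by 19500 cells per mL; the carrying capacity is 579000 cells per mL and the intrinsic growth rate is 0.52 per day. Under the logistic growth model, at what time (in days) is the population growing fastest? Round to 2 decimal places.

6.46 days

Logistic growth is fastest at N = K/2 = 289500.
A = (K − N₀)/N₀ = 28.692. Set K/(1 + A·e^(−rt)) = K/2 → A·e^(−rt) = 1.
e^(−0.52t) = 1/28.692 = 0.0348525, so t = ln(28.692)/0.52 = 3.3566/0.52 = 6.4551.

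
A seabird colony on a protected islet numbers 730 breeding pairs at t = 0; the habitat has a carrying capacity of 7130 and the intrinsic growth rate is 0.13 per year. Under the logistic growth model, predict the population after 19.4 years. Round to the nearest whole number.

A = (K − N₀)/N₀ = (7130 − 730)/730 = 8.7671.
N(t) = K/(1 + A·e^(−rt)) = 7130/(1 + 8.7671×e^(−0.13×19.4)).
e^(−2.522) = 0.080299; denominator = 1 + 8.7671×0.080299 = 1.704.
N = 7130/1.704 = 4184.3.

4184 breeding pairs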